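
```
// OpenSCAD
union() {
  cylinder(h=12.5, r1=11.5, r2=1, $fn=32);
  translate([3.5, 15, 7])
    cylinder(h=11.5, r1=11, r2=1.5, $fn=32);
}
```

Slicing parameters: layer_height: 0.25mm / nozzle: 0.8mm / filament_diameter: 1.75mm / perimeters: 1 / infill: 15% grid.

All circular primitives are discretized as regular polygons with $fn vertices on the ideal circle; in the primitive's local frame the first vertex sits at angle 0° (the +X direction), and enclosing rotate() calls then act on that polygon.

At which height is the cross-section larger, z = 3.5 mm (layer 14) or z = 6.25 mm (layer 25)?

Layer 14 (z = 3.5): the cone contributes a regular 32-gon of circumradius 8.560 (interpolated between r1=11.5 and r2=1 at t=0.280) (area = (32/2)·8.560²·sin(360°/32) = 228.72 mm²); the cone at (3.5, 15) is not intersected at this z (z outside [7, 18.5]); Combining (union): only the cone is present, so the union is just that shape — area = 228.72 mm². So its area = 228.72 mm². Layer 25 (z = 6.25): the cone (r1=11.5→r2=1) has section circumradius 6.250 here — a regular 32-gon (area = (32/2)·6.250²·sin(360°/32) = 121.93 mm²); the cone at (3.5, 15) is not intersected at this z (z outside [7, 18.5]); Taking the union: only the cone is present, so the union is just that shape — area = 121.93 mm². So its area = 121.93 mm². Layer 14 is larger (228.72 vs 121.93 mm²).

layer 14 (z = 3.5 mm)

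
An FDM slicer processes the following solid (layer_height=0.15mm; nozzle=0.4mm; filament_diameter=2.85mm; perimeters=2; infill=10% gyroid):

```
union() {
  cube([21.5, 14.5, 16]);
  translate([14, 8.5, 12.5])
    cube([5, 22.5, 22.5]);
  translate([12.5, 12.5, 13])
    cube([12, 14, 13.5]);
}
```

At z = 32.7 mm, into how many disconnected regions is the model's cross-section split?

At z = 32.7 mm: the cube does not reach this height (z outside [0, 16]); the cube at (14, 8.5) (footprint 5×22.5) is included at this height; the cube at (12.5, 12.5) is absent (z outside [13, 26.5]); Merging all regions: only the 5×22.5 cube at (14, 8.5) is present, so the union is just that shape — 1 connected region. The result has 1 disconnected region.

1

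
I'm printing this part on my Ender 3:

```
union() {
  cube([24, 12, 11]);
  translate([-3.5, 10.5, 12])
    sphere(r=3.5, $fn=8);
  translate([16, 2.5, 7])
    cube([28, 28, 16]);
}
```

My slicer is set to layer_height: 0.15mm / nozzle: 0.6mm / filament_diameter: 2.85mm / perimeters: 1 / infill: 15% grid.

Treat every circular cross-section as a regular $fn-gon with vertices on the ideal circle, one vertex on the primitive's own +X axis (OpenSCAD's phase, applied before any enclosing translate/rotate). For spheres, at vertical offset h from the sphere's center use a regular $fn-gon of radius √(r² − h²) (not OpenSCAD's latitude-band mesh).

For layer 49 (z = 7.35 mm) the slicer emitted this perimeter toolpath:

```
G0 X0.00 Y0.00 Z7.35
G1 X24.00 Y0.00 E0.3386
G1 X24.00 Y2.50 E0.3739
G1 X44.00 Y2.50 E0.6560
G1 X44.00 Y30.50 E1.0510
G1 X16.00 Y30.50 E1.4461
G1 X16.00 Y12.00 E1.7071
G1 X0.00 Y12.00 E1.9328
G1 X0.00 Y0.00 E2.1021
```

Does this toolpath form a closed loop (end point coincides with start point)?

Start point (G0): (0.00, 0.00). End point (last G1): the path returns to the start — closed.

yes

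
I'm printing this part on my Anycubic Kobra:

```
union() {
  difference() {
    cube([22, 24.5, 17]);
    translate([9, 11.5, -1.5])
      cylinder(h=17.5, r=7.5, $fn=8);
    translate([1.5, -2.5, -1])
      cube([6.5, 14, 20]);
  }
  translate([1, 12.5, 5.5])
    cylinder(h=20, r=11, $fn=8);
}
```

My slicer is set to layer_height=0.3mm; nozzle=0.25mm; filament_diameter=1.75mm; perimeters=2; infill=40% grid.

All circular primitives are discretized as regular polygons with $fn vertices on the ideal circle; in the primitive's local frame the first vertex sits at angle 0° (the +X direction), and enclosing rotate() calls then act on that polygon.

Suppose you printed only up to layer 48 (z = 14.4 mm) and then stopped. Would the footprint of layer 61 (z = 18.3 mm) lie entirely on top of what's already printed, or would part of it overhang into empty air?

entirely on top

Compare the two slices. At z = 14.4: the cube (footprint 22×24.5) is included at this height (area 539.00 mm²); the r=7.5 cylinder at (9, 11.5) gives a regular 8-gon of circumradius 7.5 (constant along its height) (area = (8/2)·7.500²·sin(360°/8) = 159.10 mm²); the cube at (1.5, -2.5) (footprint 6.5×14) is included at this height (area 91.00 mm²); Subtracting the remaining from the first: starting from the 22×24.5 cube (539.00 mm²), the r=7.5 cylinder at (9, 11.5) lies wholly inside it (removes its full 159.10 mm² and its 45.92 mm outline becomes a hole wall); the 6.5×14 cube at (1.5, -2.5) partially overlaps it — only the 42.27 mm² overlap (of its 91.00 mm²) is removed, clipping the outline — area = 337.63 mm²; the cylinder at (1, 12.5): section is a regular 8-gon, circumradius r=11 (area = (8/2)·11.000²·sin(360°/8) = 342.24 mm²); Merging all regions: the regions partially overlap — summed areas 679.87 mm² minus the doubly-counted overlap 69.59 mm² gives 610.28 mm² — area = 610.28 mm². At z = 18.3: the cube is absent (z outside [0, 17]); the cylinder at (9, 11.5) does not reach this height (z outside [-1.5, 16]); the cube at (1.5, -2.5) (footprint 6.5×14) is included at this height (area 91.00 mm²); Taking the first minus the rest: the first operand is absent here, so nothing remains; the r=11 cylinder at (1, 12.5) contributes a regular 8-gon of circumradius 11 (area = (8/2)·11.000²·sin(360°/8) = 342.24 mm²); Combining (union): only the r=11 cylinder at (1, 12.5) is present, so the union is just that shape — area = 342.24 mm². Checking containment: the cross-section at z = 18.3 is a subset of the cross-section at z = 14.4.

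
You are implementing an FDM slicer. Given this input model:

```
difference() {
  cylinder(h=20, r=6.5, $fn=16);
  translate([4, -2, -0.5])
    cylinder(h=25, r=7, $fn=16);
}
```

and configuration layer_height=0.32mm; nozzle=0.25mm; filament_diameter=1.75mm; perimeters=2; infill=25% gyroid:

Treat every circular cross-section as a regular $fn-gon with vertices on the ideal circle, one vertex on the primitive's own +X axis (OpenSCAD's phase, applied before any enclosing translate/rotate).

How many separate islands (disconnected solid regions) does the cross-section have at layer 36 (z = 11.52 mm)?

1

At z = 11.52 mm: the cylinder: section is a regular 16-gon, circumradius r=6.5; the r=7 cylinder at (4, -2) gives a regular 16-gon of circumradius 7 (constant along its height); Subtracting the remaining from the first: starting from the r=6.5 cylinder, the r=7 cylinder at (4, -2) partially overlaps it — only the 80.83 mm² overlap (of its 150.01 mm²) is removed, clipping the outline — 1 connected region. Overall, the cross-section is a single solid region. Island count = 1.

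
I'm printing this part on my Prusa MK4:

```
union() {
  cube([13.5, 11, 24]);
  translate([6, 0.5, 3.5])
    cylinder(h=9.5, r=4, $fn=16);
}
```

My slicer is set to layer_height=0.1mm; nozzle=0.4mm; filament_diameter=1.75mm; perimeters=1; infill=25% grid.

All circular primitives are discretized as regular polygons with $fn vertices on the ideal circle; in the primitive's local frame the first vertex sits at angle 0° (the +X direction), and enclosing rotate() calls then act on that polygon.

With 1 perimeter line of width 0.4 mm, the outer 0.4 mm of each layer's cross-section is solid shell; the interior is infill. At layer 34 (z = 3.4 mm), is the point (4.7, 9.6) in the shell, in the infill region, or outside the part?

At z = 3.4 mm: the cube is present — its section is the full 13.5×11 rectangle; the cylinder at (6, 0.5) is absent (z outside [3.5, 13]); Taking the union: only the 13.5×11 cube is present, so the union is just that shape — 1 connected region. Overall, the cross-section is a single solid region. The nearest boundary edge runs (13.50, 11.00)→(0.00, 11.00); distance from the point to it = 1.40 mm. The point is inside the cross-section and 1.40 mm from the nearest boundary — more than the 0.4 mm shell width (1 × 0.4), so it's in the infill interior.

infill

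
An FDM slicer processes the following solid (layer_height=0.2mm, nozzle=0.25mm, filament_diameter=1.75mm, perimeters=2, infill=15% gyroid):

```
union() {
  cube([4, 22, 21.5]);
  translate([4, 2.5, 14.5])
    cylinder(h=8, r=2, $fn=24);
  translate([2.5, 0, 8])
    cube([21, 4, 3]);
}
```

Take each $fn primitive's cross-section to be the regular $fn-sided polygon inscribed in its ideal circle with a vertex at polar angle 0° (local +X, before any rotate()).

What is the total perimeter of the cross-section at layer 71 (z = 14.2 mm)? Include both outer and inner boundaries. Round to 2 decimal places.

52.00 mm

At z = 14.2 mm: the cube (footprint 4×22) is included at this height (perimeter 52.00 mm); the cylinder at (4, 2.5) is not intersected at this z (z outside [14.5, 22.5]); the cube at (2.5, 0) does not reach this height (z outside [8, 11]); Merging all regions: only the 4×22 cube is present, so the union is just that shape — boundary = 52.00 mm. Overall, the cross-section is a single solid region. Total boundary length (outer) = 52.00 mm.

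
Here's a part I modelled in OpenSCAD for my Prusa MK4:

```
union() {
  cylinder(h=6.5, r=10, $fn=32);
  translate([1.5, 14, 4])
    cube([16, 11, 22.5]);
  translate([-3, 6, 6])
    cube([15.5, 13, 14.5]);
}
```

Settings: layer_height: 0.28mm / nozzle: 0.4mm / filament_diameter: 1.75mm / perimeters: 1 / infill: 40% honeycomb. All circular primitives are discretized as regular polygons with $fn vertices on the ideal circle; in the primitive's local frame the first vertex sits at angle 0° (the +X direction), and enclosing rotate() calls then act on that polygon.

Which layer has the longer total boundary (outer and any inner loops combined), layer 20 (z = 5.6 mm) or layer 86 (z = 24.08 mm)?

Layer 20 (z = 5.6): the r=10 cylinder contributes a regular 32-gon of circumradius 10 (perimeter = 2·32·10.000·sin(180°/32) = 62.73 mm); the 16×11 cube at (1.5, 14) contributes its full rectangle (perimeter 54.00 mm); the cube at (-3, 6) is absent (z outside [6, 20.5]); Combining (union): the 2 present regions are separate (no shared area or edge), so areas and boundary lengths simply add and each stays a separate island — boundary = 116.73 mm. So its perimeter = 116.73 mm. Layer 86 (z = 24.08): the cylinder is absent (z outside [0, 6.5]); the 16×11 cube at (1.5, 14) contributes its full rectangle (perimeter 54.00 mm); the cube at (-3, 6) does not reach this height (z outside [6, 20.5]); Combining (union): only the 16×11 cube at (1.5, 14) is present, so the union is just that shape — boundary = 54.00 mm. So its perimeter = 54.00 mm. Layer 20 is larger (116.73 vs 54.00 mm).

layer 20 (z = 5.6 mm)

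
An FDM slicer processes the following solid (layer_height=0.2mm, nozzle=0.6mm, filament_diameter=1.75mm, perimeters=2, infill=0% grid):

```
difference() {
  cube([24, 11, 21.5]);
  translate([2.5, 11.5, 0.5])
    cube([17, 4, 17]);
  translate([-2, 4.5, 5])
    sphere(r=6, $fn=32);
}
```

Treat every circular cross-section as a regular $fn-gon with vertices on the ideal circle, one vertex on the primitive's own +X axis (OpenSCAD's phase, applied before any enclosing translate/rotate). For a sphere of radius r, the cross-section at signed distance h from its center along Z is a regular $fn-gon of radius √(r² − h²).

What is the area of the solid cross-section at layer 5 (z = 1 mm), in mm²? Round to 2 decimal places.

At z = 1 mm: the 24×11 cube contributes its full rectangle (area 264.00 mm²); the cube at (2.5, 11.5) (footprint 17×4) is included at this height (area 68.00 mm²); the r=6 sphere at (-2, 4.5) contributes a regular 32-gon of circumradius √(6²−4²) = 4.472 (area = (32/2)·4.472²·sin(360°/32) = 62.43 mm²); After the difference (first − rest): starting from the 24×11 cube (264.00 mm²), the 17×4 cube at (2.5, 11.5) misses the remaining region (no effect); the r=6 sphere at (-2, 4.5) partially overlaps it — only the 14.00 mm² overlap (of its 62.43 mm²) is removed, clipping the outline — area = 250.00 mm². Overall, the cross-section is a single solid region. Net area = 250.00 mm².

250.00 mm²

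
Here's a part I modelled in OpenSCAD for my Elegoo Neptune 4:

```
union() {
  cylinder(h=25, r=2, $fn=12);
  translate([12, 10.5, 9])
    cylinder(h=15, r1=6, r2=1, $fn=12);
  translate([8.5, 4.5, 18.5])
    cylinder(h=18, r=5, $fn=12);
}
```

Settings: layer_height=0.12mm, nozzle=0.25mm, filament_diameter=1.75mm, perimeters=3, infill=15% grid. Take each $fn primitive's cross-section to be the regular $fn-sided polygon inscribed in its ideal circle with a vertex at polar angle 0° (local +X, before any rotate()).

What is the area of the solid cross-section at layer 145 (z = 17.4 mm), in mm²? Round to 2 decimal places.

At z = 17.4 mm: the cylinder: section is a regular 12-gon, circumradius r=2 (area = (12/2)·2.000²·sin(360°/12) = 12.00 mm²); the cone at (12, 10.5) contributes a regular 12-gon of circumradius 3.200 (interpolated between r1=6 and r2=1 at t=0.560) (area = (12/2)·3.200²·sin(360°/12) = 30.72 mm²); the cylinder at (8.5, 4.5) is not intersected at this z (z outside [18.5, 36.5]); Combining (union): the 2 present regions are separate (no shared area or edge), so areas and boundary lengths simply add and each stays a separate island — area = 42.72 mm². Overall, the cross-section has 2 separate islands. Net area = 42.72 mm².

42.72 mm²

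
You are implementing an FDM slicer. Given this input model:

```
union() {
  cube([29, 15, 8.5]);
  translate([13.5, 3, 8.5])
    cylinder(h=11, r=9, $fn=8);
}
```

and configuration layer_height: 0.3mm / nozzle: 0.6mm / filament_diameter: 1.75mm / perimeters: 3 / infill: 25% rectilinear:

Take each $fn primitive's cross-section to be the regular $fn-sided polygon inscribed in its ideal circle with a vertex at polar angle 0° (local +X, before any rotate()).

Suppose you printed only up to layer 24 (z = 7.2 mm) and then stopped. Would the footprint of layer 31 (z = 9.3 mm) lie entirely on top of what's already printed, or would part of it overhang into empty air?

Compare the two slices. At z = 7.2: the cube (footprint 29×15) is included at this height (area 435.00 mm²); the cylinder at (13.5, 3) is absent (z outside [8.5, 19.5]); Taking the union: only the 29×15 cube is present, so the union is just that shape — area = 435.00 mm². At z = 9.3: the cube is absent (z outside [0, 8.5]); the r=9 cylinder at (13.5, 3) gives a regular 8-gon of circumradius 9 (constant along its height) (area = (8/2)·9.000²·sin(360°/8) = 229.10 mm²); Taking the union: only the r=9 cylinder at (13.5, 3) is present, so the union is just that shape — area = 229.10 mm². Checking containment: at z = 9.3 the cross-section extends beyond the z = 7.2 cross-section by about 64.28 mm².

part overhangs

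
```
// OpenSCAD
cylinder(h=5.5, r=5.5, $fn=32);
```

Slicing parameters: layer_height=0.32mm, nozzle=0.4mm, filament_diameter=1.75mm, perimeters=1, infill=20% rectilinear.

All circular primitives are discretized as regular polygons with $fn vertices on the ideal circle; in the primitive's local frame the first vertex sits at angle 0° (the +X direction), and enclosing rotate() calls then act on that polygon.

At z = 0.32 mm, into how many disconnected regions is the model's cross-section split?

1

At z = 0.32 mm: the r=5.5 cylinder contributes a regular 32-gon of circumradius 5.5. The result has 1 disconnected region.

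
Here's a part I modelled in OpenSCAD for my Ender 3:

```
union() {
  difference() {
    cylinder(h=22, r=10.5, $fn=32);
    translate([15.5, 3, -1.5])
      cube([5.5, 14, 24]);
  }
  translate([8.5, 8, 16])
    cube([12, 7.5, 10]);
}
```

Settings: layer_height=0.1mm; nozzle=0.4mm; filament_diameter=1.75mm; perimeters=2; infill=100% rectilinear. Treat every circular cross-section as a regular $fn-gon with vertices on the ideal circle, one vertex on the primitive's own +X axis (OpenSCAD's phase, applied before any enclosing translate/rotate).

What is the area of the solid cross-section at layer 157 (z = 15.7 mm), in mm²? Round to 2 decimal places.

344.14 mm²

At z = 15.7 mm: the r=10.5 cylinder gives a regular 32-gon of circumradius 10.5 (constant along its height) (area = (32/2)·10.500²·sin(360°/32) = 344.14 mm²); the cube at (15.5, 3) is present — its section is the full 5.5×14 rectangle (area 77.00 mm²); Taking the first minus the rest: starting from the r=10.5 cylinder (344.14 mm²), the 5.5×14 cube at (15.5, 3) misses the remaining region (no effect) — area = 344.14 mm²; the cube at (8.5, 8) is absent (z outside [16, 26]); Merging all regions: only the result so far is present, so the union is just that shape — area = 344.14 mm². Overall, the cross-section is a single solid region. Net area = 344.14 mm².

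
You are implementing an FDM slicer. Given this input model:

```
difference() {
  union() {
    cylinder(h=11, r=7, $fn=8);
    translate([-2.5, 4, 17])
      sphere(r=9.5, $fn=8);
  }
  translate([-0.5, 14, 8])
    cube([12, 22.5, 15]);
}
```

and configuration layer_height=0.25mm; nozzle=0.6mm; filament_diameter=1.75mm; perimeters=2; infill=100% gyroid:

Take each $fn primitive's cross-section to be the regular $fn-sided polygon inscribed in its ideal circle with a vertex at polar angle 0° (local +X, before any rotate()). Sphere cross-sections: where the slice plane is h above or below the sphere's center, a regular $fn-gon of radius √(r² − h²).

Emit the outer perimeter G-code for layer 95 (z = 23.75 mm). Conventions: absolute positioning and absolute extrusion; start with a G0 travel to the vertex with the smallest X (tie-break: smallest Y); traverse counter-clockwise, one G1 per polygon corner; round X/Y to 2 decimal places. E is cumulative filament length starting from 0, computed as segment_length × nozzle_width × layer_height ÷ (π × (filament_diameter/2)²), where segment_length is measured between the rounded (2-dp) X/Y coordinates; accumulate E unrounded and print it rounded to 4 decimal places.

At z = 23.75 mm: the cylinder does not reach this height (z outside [0, 11]); the r=9.5 sphere at (-2.5, 4) contributes a regular 8-gon of circumradius √(9.5²−6.75²) = 6.685; Combining (union): only the r=9.5 sphere at (-2.5, 4) is present, so the union is just that shape — 1 connected region; the cube at (-0.5, 14) does not reach this height (z outside [8, 23]); Taking the first minus the rest: none of the subtracted shapes is present at this height, so that combined region is unchanged — 1 connected region. The outline is a single polygon with 8 vertices. Extrusion per mm of travel: 0.6 × 0.25 / (π × 0.875²) = 0.062363. Accumulating E over each segment gives final E = 2.5525.

G0 X-9.18 Y4.00 Z23.75
G1 X-7.23 Y-0.73 E0.3191
G1 X-2.50 Y-2.68 E0.6381
G1 X2.23 Y-0.73 E0.9572
G1 X4.18 Y4.00 E1.2762
G1 X2.23 Y8.73 E1.5953
G1 X-2.50 Y10.68 E1.9144
G1 X-7.23 Y8.73 E2.2334
G1 X-9.18 Y4.00 E2.5525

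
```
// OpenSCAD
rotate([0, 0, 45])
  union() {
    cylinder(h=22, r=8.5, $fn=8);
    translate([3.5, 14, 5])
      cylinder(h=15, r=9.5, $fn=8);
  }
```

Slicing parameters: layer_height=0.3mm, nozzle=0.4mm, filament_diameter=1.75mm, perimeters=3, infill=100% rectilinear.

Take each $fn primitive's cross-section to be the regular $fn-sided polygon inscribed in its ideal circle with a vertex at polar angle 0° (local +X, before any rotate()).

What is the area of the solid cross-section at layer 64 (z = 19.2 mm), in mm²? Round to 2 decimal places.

442.94 mm²

At z = 19.2 mm: the cylinder: section is a regular 8-gon, circumradius r=8.5 (area = (8/2)·8.500²·sin(360°/8) = 204.35 mm²); the r=9.5 cylinder at (3.5, 14) contributes a regular 8-gon of circumradius 9.5 (area = (8/2)·9.500²·sin(360°/8) = 255.27 mm²); Taking the union: the regions partially overlap — summed areas 459.62 mm² minus the doubly-counted overlap 16.68 mm² gives 442.94 mm² — area = 442.94 mm²; (rotated 45° about Z; rotation is an isometry so areas/perimeters/island counts are preserved). Overall, the cross-section is a single solid region. Net area = 442.94 mm².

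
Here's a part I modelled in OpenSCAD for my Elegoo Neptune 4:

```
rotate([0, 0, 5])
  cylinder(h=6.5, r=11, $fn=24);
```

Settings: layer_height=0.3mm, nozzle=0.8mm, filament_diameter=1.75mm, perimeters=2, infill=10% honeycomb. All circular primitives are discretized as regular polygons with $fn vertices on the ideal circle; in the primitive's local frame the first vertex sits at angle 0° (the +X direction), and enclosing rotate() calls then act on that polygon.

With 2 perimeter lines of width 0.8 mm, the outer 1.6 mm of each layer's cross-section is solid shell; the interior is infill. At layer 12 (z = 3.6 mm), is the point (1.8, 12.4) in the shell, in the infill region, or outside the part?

outside

At z = 3.6 mm: the r=11 cylinder contributes a regular 24-gon of circumradius 11; (rotated 5° about Z; rotation is an isometry so areas/perimeters/island counts are preserved). Overall, the cross-section is a single solid region. Undo the 5° rotation: the query point maps to (2.874, 12.196) in the un-rotated model frame. The nearest boundary edge runs (2.85, 10.63)→(0.00, 11.00); distance from the point to it = 1.56 mm. The point is not inside any of the regions above, so it lies outside the cross-section (1.56 mm from the nearest boundary).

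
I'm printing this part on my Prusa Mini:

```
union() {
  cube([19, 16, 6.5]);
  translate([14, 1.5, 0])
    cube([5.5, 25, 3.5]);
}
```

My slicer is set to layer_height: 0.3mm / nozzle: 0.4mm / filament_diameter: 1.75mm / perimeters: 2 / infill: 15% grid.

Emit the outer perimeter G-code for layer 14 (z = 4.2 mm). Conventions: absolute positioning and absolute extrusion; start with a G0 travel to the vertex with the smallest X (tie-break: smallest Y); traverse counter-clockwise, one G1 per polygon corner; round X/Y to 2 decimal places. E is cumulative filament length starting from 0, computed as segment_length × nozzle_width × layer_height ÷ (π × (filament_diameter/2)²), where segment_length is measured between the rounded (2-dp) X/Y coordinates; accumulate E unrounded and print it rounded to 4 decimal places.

At z = 4.2 mm: the 19×16 cube contributes its full rectangle; the cube at (14, 1.5) is absent (z outside [0, 3.5]); Merging all regions: only the 19×16 cube is present, so the union is just that shape — 1 connected region. The outline is a single polygon with 4 vertices. Extrusion per mm of travel: 0.4 × 0.3 / (π × 0.875²) = 0.049890. Accumulating E over each segment gives final E = 3.4923.

G0 X0.00 Y0.00 Z4.20
G1 X19.00 Y0.00 E0.9479
G1 X19.00 Y16.00 E1.7462
G1 X0.00 Y16.00 E2.6941
G1 X0.00 Y0.00 E3.4923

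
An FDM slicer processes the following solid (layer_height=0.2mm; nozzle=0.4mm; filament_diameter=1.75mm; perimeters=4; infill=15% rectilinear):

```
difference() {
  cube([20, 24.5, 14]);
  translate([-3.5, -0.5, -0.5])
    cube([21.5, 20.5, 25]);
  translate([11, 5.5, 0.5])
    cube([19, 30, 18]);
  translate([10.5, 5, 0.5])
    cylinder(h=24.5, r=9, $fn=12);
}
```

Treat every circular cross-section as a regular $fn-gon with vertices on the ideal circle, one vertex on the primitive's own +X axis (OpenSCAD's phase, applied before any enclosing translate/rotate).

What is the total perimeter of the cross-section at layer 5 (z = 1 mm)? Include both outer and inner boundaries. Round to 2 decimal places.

44.93 mm

At z = 1 mm: the cube (footprint 20×24.5) is included at this height (perimeter 89.00 mm); the cube at (-3.5, -0.5) (footprint 21.5×20.5) is included at this height (perimeter 84.00 mm); the cube at (11, 5.5) is present — its section is the full 19×30 rectangle (perimeter 98.00 mm); the r=9 cylinder at (10.5, 5) contributes a regular 12-gon of circumradius 9 (perimeter = 2·12·9.000·sin(180°/12) = 55.90 mm); After the difference (first − rest): starting from the 20×24.5 cube, the 21.5×20.5 cube at (-3.5, -0.5) partially overlaps it — only the 360.00 mm² overlap (of its 440.75 mm²) is removed, clipping the outline; the 19×30 cube at (11, 5.5) partially overlaps it — only the 69.50 mm² overlap (of its 570.00 mm²) is removed, clipping the outline; the r=9 cylinder at (10.5, 5) partially overlaps it — only the 4.80 mm² overlap (of its 243.00 mm²) is removed, clipping the outline — boundary = 44.93 mm. Overall, the cross-section has 2 separate islands. Total boundary length (outer) = 44.93 mm.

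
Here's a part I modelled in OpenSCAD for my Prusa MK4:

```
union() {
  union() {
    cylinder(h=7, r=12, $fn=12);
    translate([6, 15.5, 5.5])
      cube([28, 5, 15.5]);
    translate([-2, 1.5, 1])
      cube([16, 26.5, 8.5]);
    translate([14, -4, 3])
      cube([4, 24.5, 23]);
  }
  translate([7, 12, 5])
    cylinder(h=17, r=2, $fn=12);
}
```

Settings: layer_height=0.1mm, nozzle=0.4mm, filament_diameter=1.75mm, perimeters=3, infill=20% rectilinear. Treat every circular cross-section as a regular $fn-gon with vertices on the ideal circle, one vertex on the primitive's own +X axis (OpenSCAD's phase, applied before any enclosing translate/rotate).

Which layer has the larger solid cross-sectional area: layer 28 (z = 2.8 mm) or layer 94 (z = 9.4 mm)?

Layer 28 (z = 2.8): the cylinder: section is a regular 12-gon, circumradius r=12 (area = (12/2)·12.000²·sin(360°/12) = 432.00 mm²); the cube at (6, 15.5) is absent (z outside [5.5, 21]); the cube at (-2, 1.5) is present — its section is the full 16×26.5 rectangle (area 424.00 mm²); the cube at (14, -4) is not intersected at this z (z outside [3, 26]); Merging all regions: the regions partially overlap — summed areas 856.00 mm² minus the doubly-counted overlap 110.77 mm² gives 745.23 mm² — area = 745.23 mm²; the cylinder at (7, 12) is absent (z outside [5, 22]); Combining (union): only the result so far is present, so the union is just that shape — area = 745.23 mm². So its area = 745.23 mm². Layer 94 (z = 9.4): the cylinder is not intersected at this z (z outside [0, 7]); the cube at (6, 15.5) (footprint 28×5) is included at this height (area 140.00 mm²); the cube at (-2, 1.5) (footprint 16×26.5) is included at this height (area 424.00 mm²); the cube at (14, -4) (footprint 4×24.5) is included at this height (area 98.00 mm²); Combining (union): the regions partially overlap — summed areas 662.00 mm² minus the doubly-counted overlap 60.00 mm² gives 602.00 mm² — area = 602.00 mm²; the cylinder at (7, 12): section is a regular 12-gon, circumradius r=2 (area = (12/2)·2.000²·sin(360°/12) = 12.00 mm²); Combining (union): the r=2 cylinder at (7, 12) lies entirely inside that combined region, so the union is just that combined region — area = 602.00 mm². So its area = 602.00 mm². Layer 28 is larger (745.23 vs 602.00 mm²).

layer 28 (z = 2.8 mm)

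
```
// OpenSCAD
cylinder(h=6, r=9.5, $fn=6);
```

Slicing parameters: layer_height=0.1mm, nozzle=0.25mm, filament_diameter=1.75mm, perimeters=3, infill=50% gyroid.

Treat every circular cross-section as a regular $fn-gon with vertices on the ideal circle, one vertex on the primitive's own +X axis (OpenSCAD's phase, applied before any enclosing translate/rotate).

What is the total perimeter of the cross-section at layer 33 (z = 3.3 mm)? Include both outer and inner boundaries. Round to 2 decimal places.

57.00 mm

At z = 3.3 mm: the r=9.5 cylinder contributes a regular 6-gon of circumradius 9.5 (perimeter = 2·6·9.500·sin(180°/6) = 57.00 mm). Overall, the cross-section is a single solid region. Total boundary length (outer) = 57.00 mm.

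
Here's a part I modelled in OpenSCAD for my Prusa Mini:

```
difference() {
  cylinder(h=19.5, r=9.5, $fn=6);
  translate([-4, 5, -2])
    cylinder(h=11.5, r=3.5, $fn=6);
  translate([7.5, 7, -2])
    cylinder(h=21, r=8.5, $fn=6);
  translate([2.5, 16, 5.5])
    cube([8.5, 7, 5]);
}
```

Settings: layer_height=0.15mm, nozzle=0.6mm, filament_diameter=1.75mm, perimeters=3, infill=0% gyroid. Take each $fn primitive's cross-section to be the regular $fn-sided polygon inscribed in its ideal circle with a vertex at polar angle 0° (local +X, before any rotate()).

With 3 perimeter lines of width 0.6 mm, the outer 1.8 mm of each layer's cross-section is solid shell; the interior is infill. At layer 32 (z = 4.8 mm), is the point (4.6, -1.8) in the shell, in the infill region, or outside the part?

shell

At z = 4.8 mm: the cylinder: section is a regular 6-gon, circumradius r=9.5; the cylinder at (-4, 5): section is a regular 6-gon, circumradius r=3.5; the r=8.5 cylinder at (7.5, 7) gives a regular 6-gon of circumradius 8.5 (constant along its height); the cube at (2.5, 16) is not intersected at this z (z outside [5.5, 10.5]); After the difference (first − rest): starting from the r=9.5 cylinder, the r=3.5 cylinder at (-4, 5) partially overlaps it — only the 28.80 mm² overlap (of its 31.83 mm²) is removed, clipping the outline; the r=8.5 cylinder at (7.5, 7) partially overlaps it — only the 54.52 mm² overlap (of its 187.71 mm²) is removed, clipping the outline — 1 connected region. Overall, the cross-section is a single solid region. The nearest boundary edge runs (3.25, -0.36)→(9.29, -0.36); distance from the point to it = 1.44 mm. The point is inside the cross-section, 1.44 mm from the nearest boundary — within the 1.8 mm shell band (3 × 0.6).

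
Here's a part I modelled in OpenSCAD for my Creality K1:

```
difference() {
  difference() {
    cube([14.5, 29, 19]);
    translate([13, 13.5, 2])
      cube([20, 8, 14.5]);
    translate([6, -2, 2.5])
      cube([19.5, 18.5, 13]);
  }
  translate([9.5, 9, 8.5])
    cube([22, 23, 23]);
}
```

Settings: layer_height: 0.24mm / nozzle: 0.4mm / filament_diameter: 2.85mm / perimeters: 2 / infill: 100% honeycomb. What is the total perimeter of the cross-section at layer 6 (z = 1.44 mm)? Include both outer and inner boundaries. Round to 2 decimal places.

At z = 1.44 mm: the cube is present — its section is the full 14.5×29 rectangle (perimeter 87.00 mm); the cube at (13, 13.5) is absent (z outside [2, 16.5]); the cube at (6, -2) does not reach this height (z outside [2.5, 15.5]); Subtracting the remaining from the first: none of the subtracted shapes is present at this height, so the 14.5×29 cube is unchanged — boundary = 87.00 mm; the cube at (9.5, 9) does not reach this height (z outside [8.5, 31.5]); Subtracting the remaining from the first: none of the subtracted shapes is present at this height, so that combined region is unchanged — boundary = 87.00 mm. Overall, the cross-section is a single solid region. Total boundary length (outer) = 87.00 mm.

87.00 mm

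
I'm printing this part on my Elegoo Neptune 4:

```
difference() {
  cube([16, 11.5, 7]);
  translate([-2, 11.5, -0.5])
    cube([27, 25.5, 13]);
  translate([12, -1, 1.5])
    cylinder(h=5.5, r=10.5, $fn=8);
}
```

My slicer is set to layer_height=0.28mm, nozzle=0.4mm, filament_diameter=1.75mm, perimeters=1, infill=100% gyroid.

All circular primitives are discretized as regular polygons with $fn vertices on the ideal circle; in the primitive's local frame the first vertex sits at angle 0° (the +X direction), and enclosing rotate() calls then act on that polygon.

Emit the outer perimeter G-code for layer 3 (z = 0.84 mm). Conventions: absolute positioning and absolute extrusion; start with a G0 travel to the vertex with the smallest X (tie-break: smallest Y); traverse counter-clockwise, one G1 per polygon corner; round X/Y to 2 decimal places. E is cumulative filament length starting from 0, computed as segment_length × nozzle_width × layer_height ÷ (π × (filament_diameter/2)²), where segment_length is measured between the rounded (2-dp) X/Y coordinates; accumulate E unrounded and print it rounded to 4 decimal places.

At z = 0.84 mm: the cube (footprint 16×11.5) is included at this height; the cube at (-2, 11.5) is present — its section is the full 27×25.5 rectangle; the cylinder at (12, -1) is not intersected at this z (z outside [1.5, 7]); Subtracting the remaining from the first: starting from the 16×11.5 cube, the 27×25.5 cube at (-2, 11.5) misses the remaining region (no effect) — 1 connected region. The outline is a single polygon with 4 vertices. Extrusion per mm of travel: 0.4 × 0.28 / (π × 0.875²) = 0.046564. Accumulating E over each segment gives final E = 2.5610.

G0 X0.00 Y0.00 Z0.84
G1 X16.00 Y0.00 E0.7450
G1 X16.00 Y11.50 E1.2805
G1 X0.00 Y11.50 E2.0255
G1 X0.00 Y0.00 E2.5610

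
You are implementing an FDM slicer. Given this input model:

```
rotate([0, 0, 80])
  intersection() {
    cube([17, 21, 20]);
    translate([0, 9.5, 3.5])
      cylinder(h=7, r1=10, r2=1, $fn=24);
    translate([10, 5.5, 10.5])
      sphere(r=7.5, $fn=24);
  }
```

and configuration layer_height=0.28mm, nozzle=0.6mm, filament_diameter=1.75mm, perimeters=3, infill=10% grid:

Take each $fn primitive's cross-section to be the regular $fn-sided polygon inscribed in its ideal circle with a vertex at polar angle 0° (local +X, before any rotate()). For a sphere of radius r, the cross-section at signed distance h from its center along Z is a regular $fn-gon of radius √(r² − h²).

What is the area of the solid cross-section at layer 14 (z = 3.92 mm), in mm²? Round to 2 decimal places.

At z = 3.92 mm: the cube (footprint 17×21) is included at this height (area 357.00 mm²); the cone at (0, 9.5) contributes a regular 24-gon of circumradius 9.460 (interpolated between r1=10 and r2=1 at t=0.060) (area = (24/2)·9.460²·sin(360°/24) = 277.95 mm²); the sphere at (10, 5.5): section is a regular 24-gon, circumradius = √(r²−h²) = √(7.5²−6.58²) = 3.599 (area = (24/2)·3.599²·sin(360°/24) = 40.23 mm²); Taking the intersection: the cone at (0, 9.5) partially overlaps the 17×21 cube; clipping to the common part keeps 138.97 mm²; the r=7.5 sphere at (10, 5.5) partially overlaps the running intersection; clipping to the common part keeps 9.41 mm² — area = 9.41 mm²; (whole slice rotated 80° about Z — lengths, areas and connectivity unchanged). Overall, the cross-section is a single solid region. Net area = 9.41 mm².

9.41 mm²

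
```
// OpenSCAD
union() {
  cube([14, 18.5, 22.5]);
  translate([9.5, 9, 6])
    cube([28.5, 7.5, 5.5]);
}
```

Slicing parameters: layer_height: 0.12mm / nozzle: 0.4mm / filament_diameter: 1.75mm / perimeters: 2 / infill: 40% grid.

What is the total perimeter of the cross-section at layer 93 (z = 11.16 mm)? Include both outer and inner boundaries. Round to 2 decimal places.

At z = 11.16 mm: the cube (footprint 14×18.5) is included at this height (perimeter 65.00 mm); the cube at (9.5, 9) is present — its section is the full 28.5×7.5 rectangle (perimeter 72.00 mm); Combining (union): the regions partially overlap (shared area 33.75 mm²), so the edge portions inside another operand are dropped and the merged outline is re-measured after clipping — boundary = 113.00 mm. Overall, the cross-section is a single solid region. Total boundary length (outer) = 113.00 mm.

113.00 mm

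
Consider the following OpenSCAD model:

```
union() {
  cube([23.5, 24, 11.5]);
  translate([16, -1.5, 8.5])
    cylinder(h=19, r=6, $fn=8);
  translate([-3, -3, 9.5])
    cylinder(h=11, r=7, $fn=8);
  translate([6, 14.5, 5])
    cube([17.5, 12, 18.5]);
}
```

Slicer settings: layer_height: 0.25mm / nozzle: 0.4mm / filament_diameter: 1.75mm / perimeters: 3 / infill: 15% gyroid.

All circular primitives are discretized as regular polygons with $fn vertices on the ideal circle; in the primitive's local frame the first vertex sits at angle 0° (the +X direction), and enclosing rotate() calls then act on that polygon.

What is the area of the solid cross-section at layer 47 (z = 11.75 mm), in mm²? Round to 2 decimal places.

At z = 11.75 mm: the cube is not intersected at this z (z outside [0, 11.5]); the r=6 cylinder at (16, -1.5) gives a regular 8-gon of circumradius 6 (constant along its height) (area = (8/2)·6.000²·sin(360°/8) = 101.82 mm²); the cylinder at (-3, -3): section is a regular 8-gon, circumradius r=7 (area = (8/2)·7.000²·sin(360°/8) = 138.59 mm²); the 17.5×12 cube at (6, 14.5) contributes its full rectangle (area 210.00 mm²); Taking the union: the 3 present regions are separate (no shared area or edge), so areas and boundary lengths simply add and each stays a separate island — area = 450.42 mm². Overall, the cross-section has 3 separate islands. Net area = 450.42 mm².

450.42 mm²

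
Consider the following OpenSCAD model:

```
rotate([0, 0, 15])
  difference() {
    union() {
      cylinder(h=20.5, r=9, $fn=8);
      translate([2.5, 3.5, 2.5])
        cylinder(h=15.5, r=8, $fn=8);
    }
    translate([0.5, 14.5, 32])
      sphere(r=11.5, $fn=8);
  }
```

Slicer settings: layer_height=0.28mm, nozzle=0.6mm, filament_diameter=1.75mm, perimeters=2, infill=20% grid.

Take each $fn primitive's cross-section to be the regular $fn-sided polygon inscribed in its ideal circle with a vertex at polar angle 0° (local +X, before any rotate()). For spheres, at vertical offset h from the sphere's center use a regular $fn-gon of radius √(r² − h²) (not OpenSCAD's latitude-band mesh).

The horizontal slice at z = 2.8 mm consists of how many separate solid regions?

1

At z = 2.8 mm: the cylinder: section is a regular 8-gon, circumradius r=9; the cylinder at (2.5, 3.5): section is a regular 8-gon, circumradius r=8; Combining (union): the regions partially overlap (shared area 134.85 mm²), so overlapping operands fuse into one piece — 1 connected region; the sphere at (0.5, 14.5) is absent (|z−center|=29.200 > r=11.5); After the difference (first − rest): none of the subtracted shapes is present at this height, so the result so far is unchanged — 1 connected region; (rotated 15° about Z; rotation is an isometry so areas/perimeters/island counts are preserved). The result has 1 disconnected region.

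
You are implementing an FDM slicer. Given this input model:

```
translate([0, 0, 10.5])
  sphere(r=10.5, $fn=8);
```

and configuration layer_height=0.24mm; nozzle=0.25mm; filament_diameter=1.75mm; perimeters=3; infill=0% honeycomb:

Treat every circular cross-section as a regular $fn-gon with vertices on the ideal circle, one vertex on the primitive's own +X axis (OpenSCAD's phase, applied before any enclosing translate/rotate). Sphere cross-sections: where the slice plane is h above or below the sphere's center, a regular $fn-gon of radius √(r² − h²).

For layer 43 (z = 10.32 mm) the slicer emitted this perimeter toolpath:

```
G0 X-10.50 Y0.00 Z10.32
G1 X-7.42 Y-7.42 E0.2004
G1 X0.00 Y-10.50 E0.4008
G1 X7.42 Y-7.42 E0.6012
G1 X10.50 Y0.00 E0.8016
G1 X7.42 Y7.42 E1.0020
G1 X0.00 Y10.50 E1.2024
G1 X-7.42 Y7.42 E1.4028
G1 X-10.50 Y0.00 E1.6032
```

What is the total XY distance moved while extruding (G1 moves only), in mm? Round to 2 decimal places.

Sum the Euclidean lengths of each G1 segment: total = 64.27 mm.

64.27 mm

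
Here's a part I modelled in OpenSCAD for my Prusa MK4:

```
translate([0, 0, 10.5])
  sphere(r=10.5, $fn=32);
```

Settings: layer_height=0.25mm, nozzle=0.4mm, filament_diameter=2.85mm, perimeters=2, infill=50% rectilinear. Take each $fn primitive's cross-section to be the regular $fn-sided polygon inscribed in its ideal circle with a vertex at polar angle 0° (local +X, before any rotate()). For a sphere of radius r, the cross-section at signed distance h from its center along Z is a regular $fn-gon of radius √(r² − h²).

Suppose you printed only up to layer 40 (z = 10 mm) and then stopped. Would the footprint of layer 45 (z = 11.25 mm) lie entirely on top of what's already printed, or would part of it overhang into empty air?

entirely on top

Compare the two slices. At z = 10: the r=10.5 sphere contributes a regular 32-gon of circumradius √(10.5²−0.5²) = 10.488 (area = (32/2)·10.488²·sin(360°/32) = 343.36 mm²). At z = 11.25: the r=10.5 sphere slices to a regular 32-gon of circumradius 10.473 (√(r²−h²) with h=0.75 from center) (area = (32/2)·10.473²·sin(360°/32) = 342.38 mm²). Checking containment: the cross-section at z = 11.25 is a subset of the cross-section at z = 10.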